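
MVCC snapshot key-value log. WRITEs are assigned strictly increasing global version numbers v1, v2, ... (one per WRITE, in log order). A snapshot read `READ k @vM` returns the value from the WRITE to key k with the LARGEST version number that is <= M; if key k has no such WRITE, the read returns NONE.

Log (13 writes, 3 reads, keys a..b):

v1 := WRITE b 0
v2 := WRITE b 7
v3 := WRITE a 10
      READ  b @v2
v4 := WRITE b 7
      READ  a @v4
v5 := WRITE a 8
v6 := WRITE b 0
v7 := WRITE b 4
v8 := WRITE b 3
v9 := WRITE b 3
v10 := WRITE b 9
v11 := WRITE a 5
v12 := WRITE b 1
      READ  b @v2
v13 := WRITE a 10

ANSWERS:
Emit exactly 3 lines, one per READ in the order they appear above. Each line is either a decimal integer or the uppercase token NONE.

v1: WRITE b=0  (b history now [(1, 0)])
v2: WRITE b=7  (b history now [(1, 0), (2, 7)])
v3: WRITE a=10  (a history now [(3, 10)])
READ b @v2: history=[(1, 0), (2, 7)] -> pick v2 -> 7
v4: WRITE b=7  (b history now [(1, 0), (2, 7), (4, 7)])
READ a @v4: history=[(3, 10)] -> pick v3 -> 10
v5: WRITE a=8  (a history now [(3, 10), (5, 8)])
v6: WRITE b=0  (b history now [(1, 0), (2, 7), (4, 7), (6, 0)])
v7: WRITE b=4  (b history now [(1, 0), (2, 7), (4, 7), (6, 0), (7, 4)])
v8: WRITE b=3  (b history now [(1, 0), (2, 7), (4, 7), (6, 0), (7, 4), (8, 3)])
v9: WRITE b=3  (b history now [(1, 0), (2, 7), (4, 7), (6, 0), (7, 4), (8, 3), (9, 3)])
v10: WRITE b=9  (b history now [(1, 0), (2, 7), (4, 7), (6, 0), (7, 4), (8, 3), (9, 3), (10, 9)])
v11: WRITE a=5  (a history now [(3, 10), (5, 8), (11, 5)])
v12: WRITE b=1  (b history now [(1, 0), (2, 7), (4, 7), (6, 0), (7, 4), (8, 3), (9, 3), (10, 9), (12, 1)])
READ b @v2: history=[(1, 0), (2, 7), (4, 7), (6, 0), (7, 4), (8, 3), (9, 3), (10, 9), (12, 1)] -> pick v2 -> 7
v13: WRITE a=10  (a history now [(3, 10), (5, 8), (11, 5), (13, 10)])

Answer: 7
10
7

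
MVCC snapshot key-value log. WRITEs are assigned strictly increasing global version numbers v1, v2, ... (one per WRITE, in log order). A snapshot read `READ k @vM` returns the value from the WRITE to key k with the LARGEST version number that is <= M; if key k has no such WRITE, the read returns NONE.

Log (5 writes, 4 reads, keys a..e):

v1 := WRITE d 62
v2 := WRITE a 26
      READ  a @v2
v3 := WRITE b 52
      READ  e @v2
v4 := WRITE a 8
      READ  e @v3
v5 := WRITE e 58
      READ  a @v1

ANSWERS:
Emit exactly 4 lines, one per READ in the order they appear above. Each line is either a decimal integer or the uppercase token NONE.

v1: WRITE d=62  (d history now [(1, 62)])
v2: WRITE a=26  (a history now [(2, 26)])
READ a @v2: history=[(2, 26)] -> pick v2 -> 26
v3: WRITE b=52  (b history now [(3, 52)])
READ e @v2: history=[] -> no version <= 2 -> NONE
v4: WRITE a=8  (a history now [(2, 26), (4, 8)])
READ e @v3: history=[] -> no version <= 3 -> NONE
v5: WRITE e=58  (e history now [(5, 58)])
READ a @v1: history=[(2, 26), (4, 8)] -> no version <= 1 -> NONE

Answer: 26
NONE
NONE
NONE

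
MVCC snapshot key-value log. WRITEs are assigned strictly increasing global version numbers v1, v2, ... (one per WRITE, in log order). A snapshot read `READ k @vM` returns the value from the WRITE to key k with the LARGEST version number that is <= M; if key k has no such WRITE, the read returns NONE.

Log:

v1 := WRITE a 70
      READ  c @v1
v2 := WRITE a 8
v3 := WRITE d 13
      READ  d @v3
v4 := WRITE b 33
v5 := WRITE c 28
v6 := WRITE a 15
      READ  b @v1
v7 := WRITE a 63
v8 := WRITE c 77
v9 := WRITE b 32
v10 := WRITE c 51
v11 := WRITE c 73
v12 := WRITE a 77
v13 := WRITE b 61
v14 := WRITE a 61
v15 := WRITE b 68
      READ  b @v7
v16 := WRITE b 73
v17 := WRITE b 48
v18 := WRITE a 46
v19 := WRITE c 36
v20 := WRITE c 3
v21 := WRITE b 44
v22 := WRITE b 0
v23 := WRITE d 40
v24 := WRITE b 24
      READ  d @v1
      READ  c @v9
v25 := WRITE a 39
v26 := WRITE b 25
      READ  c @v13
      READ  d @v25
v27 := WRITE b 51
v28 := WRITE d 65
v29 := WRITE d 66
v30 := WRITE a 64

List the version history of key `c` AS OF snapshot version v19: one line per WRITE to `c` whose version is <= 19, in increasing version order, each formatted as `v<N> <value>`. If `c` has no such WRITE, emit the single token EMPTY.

Answer: v5 28
v8 77
v10 51
v11 73
v19 36

Derivation:
Scan writes for key=c with version <= 19:
  v1 WRITE a 70 -> skip
  v2 WRITE a 8 -> skip
  v3 WRITE d 13 -> skip
  v4 WRITE b 33 -> skip
  v5 WRITE c 28 -> keep
  v6 WRITE a 15 -> skip
  v7 WRITE a 63 -> skip
  v8 WRITE c 77 -> keep
  v9 WRITE b 32 -> skip
  v10 WRITE c 51 -> keep
  v11 WRITE c 73 -> keep
  v12 WRITE a 77 -> skip
  v13 WRITE b 61 -> skip
  v14 WRITE a 61 -> skip
  v15 WRITE b 68 -> skip
  v16 WRITE b 73 -> skip
  v17 WRITE b 48 -> skip
  v18 WRITE a 46 -> skip
  v19 WRITE c 36 -> keep
  v20 WRITE c 3 -> drop (> snap)
  v21 WRITE b 44 -> skip
  v22 WRITE b 0 -> skip
  v23 WRITE d 40 -> skip
  v24 WRITE b 24 -> skip
  v25 WRITE a 39 -> skip
  v26 WRITE b 25 -> skip
  v27 WRITE b 51 -> skip
  v28 WRITE d 65 -> skip
  v29 WRITE d 66 -> skip
  v30 WRITE a 64 -> skip
Collected: [(5, 28), (8, 77), (10, 51), (11, 73), (19, 36)]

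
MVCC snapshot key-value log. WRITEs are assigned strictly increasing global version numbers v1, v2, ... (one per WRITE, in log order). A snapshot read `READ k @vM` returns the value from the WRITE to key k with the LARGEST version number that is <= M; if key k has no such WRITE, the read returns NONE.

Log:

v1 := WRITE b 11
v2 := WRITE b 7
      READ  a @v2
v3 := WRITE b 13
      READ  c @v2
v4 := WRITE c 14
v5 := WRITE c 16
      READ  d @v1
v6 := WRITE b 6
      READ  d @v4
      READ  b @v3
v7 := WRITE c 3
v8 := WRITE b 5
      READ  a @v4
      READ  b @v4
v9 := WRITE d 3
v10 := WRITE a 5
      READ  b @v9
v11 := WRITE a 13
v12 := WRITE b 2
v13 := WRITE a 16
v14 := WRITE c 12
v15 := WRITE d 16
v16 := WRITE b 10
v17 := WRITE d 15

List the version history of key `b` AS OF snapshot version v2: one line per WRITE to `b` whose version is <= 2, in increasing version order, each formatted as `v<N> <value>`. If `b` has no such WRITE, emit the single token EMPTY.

Answer: v1 11
v2 7

Derivation:
Scan writes for key=b with version <= 2:
  v1 WRITE b 11 -> keep
  v2 WRITE b 7 -> keep
  v3 WRITE b 13 -> drop (> snap)
  v4 WRITE c 14 -> skip
  v5 WRITE c 16 -> skip
  v6 WRITE b 6 -> drop (> snap)
  v7 WRITE c 3 -> skip
  v8 WRITE b 5 -> drop (> snap)
  v9 WRITE d 3 -> skip
  v10 WRITE a 5 -> skip
  v11 WRITE a 13 -> skip
  v12 WRITE b 2 -> drop (> snap)
  v13 WRITE a 16 -> skip
  v14 WRITE c 12 -> skip
  v15 WRITE d 16 -> skip
  v16 WRITE b 10 -> drop (> snap)
  v17 WRITE d 15 -> skip
Collected: [(1, 11), (2, 7)]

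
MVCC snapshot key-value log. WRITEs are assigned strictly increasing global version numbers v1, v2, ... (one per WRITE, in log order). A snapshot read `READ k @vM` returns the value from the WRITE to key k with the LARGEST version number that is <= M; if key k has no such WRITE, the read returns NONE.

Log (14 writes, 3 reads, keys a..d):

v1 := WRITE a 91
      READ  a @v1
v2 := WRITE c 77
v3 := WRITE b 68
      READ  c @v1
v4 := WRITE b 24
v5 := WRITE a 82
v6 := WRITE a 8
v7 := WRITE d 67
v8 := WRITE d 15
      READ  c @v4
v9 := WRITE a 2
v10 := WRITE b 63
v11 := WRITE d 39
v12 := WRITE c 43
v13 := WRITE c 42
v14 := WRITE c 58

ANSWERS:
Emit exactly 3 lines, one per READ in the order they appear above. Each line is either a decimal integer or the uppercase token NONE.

v1: WRITE a=91  (a history now [(1, 91)])
READ a @v1: history=[(1, 91)] -> pick v1 -> 91
v2: WRITE c=77  (c history now [(2, 77)])
v3: WRITE b=68  (b history now [(3, 68)])
READ c @v1: history=[(2, 77)] -> no version <= 1 -> NONE
v4: WRITE b=24  (b history now [(3, 68), (4, 24)])
v5: WRITE a=82  (a history now [(1, 91), (5, 82)])
v6: WRITE a=8  (a history now [(1, 91), (5, 82), (6, 8)])
v7: WRITE d=67  (d history now [(7, 67)])
v8: WRITE d=15  (d history now [(7, 67), (8, 15)])
READ c @v4: history=[(2, 77)] -> pick v2 -> 77
v9: WRITE a=2  (a history now [(1, 91), (5, 82), (6, 8), (9, 2)])
v10: WRITE b=63  (b history now [(3, 68), (4, 24), (10, 63)])
v11: WRITE d=39  (d history now [(7, 67), (8, 15), (11, 39)])
v12: WRITE c=43  (c history now [(2, 77), (12, 43)])
v13: WRITE c=42  (c history now [(2, 77), (12, 43), (13, 42)])
v14: WRITE c=58  (c history now [(2, 77), (12, 43), (13, 42), (14, 58)])

Answer: 91
NONE
77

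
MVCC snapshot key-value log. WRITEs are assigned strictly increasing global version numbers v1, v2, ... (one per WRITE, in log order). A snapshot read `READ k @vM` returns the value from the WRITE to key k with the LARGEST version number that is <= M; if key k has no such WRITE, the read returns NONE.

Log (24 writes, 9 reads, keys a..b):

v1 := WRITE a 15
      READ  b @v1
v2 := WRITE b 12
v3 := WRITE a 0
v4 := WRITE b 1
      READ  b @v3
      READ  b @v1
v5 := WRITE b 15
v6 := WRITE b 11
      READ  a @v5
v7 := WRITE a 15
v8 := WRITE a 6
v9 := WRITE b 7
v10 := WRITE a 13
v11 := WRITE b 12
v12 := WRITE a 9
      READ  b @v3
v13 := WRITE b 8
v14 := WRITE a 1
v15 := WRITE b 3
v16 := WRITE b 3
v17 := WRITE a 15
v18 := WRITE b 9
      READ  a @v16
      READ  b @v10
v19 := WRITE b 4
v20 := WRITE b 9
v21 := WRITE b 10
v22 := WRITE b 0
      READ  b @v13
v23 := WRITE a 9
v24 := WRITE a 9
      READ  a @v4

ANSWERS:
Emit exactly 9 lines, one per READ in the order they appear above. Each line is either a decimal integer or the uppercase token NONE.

Answer: NONE
12
NONE
0
12
1
7
8
0

Derivation:
v1: WRITE a=15  (a history now [(1, 15)])
READ b @v1: history=[] -> no version <= 1 -> NONE
v2: WRITE b=12  (b history now [(2, 12)])
v3: WRITE a=0  (a history now [(1, 15), (3, 0)])
v4: WRITE b=1  (b history now [(2, 12), (4, 1)])
READ b @v3: history=[(2, 12), (4, 1)] -> pick v2 -> 12
READ b @v1: history=[(2, 12), (4, 1)] -> no version <= 1 -> NONE
v5: WRITE b=15  (b history now [(2, 12), (4, 1), (5, 15)])
v6: WRITE b=11  (b history now [(2, 12), (4, 1), (5, 15), (6, 11)])
READ a @v5: history=[(1, 15), (3, 0)] -> pick v3 -> 0
v7: WRITE a=15  (a history now [(1, 15), (3, 0), (7, 15)])
v8: WRITE a=6  (a history now [(1, 15), (3, 0), (7, 15), (8, 6)])
v9: WRITE b=7  (b history now [(2, 12), (4, 1), (5, 15), (6, 11), (9, 7)])
v10: WRITE a=13  (a history now [(1, 15), (3, 0), (7, 15), (8, 6), (10, 13)])
v11: WRITE b=12  (b history now [(2, 12), (4, 1), (5, 15), (6, 11), (9, 7), (11, 12)])
v12: WRITE a=9  (a history now [(1, 15), (3, 0), (7, 15), (8, 6), (10, 13), (12, 9)])
READ b @v3: history=[(2, 12), (4, 1), (5, 15), (6, 11), (9, 7), (11, 12)] -> pick v2 -> 12
v13: WRITE b=8  (b history now [(2, 12), (4, 1), (5, 15), (6, 11), (9, 7), (11, 12), (13, 8)])
v14: WRITE a=1  (a history now [(1, 15), (3, 0), (7, 15), (8, 6), (10, 13), (12, 9), (14, 1)])
v15: WRITE b=3  (b history now [(2, 12), (4, 1), (5, 15), (6, 11), (9, 7), (11, 12), (13, 8), (15, 3)])
v16: WRITE b=3  (b history now [(2, 12), (4, 1), (5, 15), (6, 11), (9, 7), (11, 12), (13, 8), (15, 3), (16, 3)])
v17: WRITE a=15  (a history now [(1, 15), (3, 0), (7, 15), (8, 6), (10, 13), (12, 9), (14, 1), (17, 15)])
v18: WRITE b=9  (b history now [(2, 12), (4, 1), (5, 15), (6, 11), (9, 7), (11, 12), (13, 8), (15, 3), (16, 3), (18, 9)])
READ a @v16: history=[(1, 15), (3, 0), (7, 15), (8, 6), (10, 13), (12, 9), (14, 1), (17, 15)] -> pick v14 -> 1
READ b @v10: history=[(2, 12), (4, 1), (5, 15), (6, 11), (9, 7), (11, 12), (13, 8), (15, 3), (16, 3), (18, 9)] -> pick v9 -> 7
v19: WRITE b=4  (b history now [(2, 12), (4, 1), (5, 15), (6, 11), (9, 7), (11, 12), (13, 8), (15, 3), (16, 3), (18, 9), (19, 4)])
v20: WRITE b=9  (b history now [(2, 12), (4, 1), (5, 15), (6, 11), (9, 7), (11, 12), (13, 8), (15, 3), (16, 3), (18, 9), (19, 4), (20, 9)])
v21: WRITE b=10  (b history now [(2, 12), (4, 1), (5, 15), (6, 11), (9, 7), (11, 12), (13, 8), (15, 3), (16, 3), (18, 9), (19, 4), (20, 9), (21, 10)])
v22: WRITE b=0  (b history now [(2, 12), (4, 1), (5, 15), (6, 11), (9, 7), (11, 12), (13, 8), (15, 3), (16, 3), (18, 9), (19, 4), (20, 9), (21, 10), (22, 0)])
READ b @v13: history=[(2, 12), (4, 1), (5, 15), (6, 11), (9, 7), (11, 12), (13, 8), (15, 3), (16, 3), (18, 9), (19, 4), (20, 9), (21, 10), (22, 0)] -> pick v13 -> 8
v23: WRITE a=9  (a history now [(1, 15), (3, 0), (7, 15), (8, 6), (10, 13), (12, 9), (14, 1), (17, 15), (23, 9)])
v24: WRITE a=9  (a history now [(1, 15), (3, 0), (7, 15), (8, 6), (10, 13), (12, 9), (14, 1), (17, 15), (23, 9), (24, 9)])
READ a @v4: history=[(1, 15), (3, 0), (7, 15), (8, 6), (10, 13), (12, 9), (14, 1), (17, 15), (23, 9), (24, 9)] -> pick v3 -> 0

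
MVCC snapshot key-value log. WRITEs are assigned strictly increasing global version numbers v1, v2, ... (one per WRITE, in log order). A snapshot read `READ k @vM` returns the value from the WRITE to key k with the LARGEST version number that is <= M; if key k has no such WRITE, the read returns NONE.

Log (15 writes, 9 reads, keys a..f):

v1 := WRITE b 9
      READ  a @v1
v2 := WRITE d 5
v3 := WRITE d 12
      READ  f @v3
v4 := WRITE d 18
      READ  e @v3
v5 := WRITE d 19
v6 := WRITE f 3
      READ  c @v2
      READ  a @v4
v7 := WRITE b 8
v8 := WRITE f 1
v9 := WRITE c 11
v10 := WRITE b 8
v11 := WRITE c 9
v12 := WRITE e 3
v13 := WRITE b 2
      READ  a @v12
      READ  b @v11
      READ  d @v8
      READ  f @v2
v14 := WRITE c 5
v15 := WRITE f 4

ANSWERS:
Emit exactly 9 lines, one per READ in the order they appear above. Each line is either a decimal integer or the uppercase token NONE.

v1: WRITE b=9  (b history now [(1, 9)])
READ a @v1: history=[] -> no version <= 1 -> NONE
v2: WRITE d=5  (d history now [(2, 5)])
v3: WRITE d=12  (d history now [(2, 5), (3, 12)])
READ f @v3: history=[] -> no version <= 3 -> NONE
v4: WRITE d=18  (d history now [(2, 5), (3, 12), (4, 18)])
READ e @v3: history=[] -> no version <= 3 -> NONE
v5: WRITE d=19  (d history now [(2, 5), (3, 12), (4, 18), (5, 19)])
v6: WRITE f=3  (f history now [(6, 3)])
READ c @v2: history=[] -> no version <= 2 -> NONE
READ a @v4: history=[] -> no version <= 4 -> NONE
v7: WRITE b=8  (b history now [(1, 9), (7, 8)])
v8: WRITE f=1  (f history now [(6, 3), (8, 1)])
v9: WRITE c=11  (c history now [(9, 11)])
v10: WRITE b=8  (b history now [(1, 9), (7, 8), (10, 8)])
v11: WRITE c=9  (c history now [(9, 11), (11, 9)])
v12: WRITE e=3  (e history now [(12, 3)])
v13: WRITE b=2  (b history now [(1, 9), (7, 8), (10, 8), (13, 2)])
READ a @v12: history=[] -> no version <= 12 -> NONE
READ b @v11: history=[(1, 9), (7, 8), (10, 8), (13, 2)] -> pick v10 -> 8
READ d @v8: history=[(2, 5), (3, 12), (4, 18), (5, 19)] -> pick v5 -> 19
READ f @v2: history=[(6, 3), (8, 1)] -> no version <= 2 -> NONE
v14: WRITE c=5  (c history now [(9, 11), (11, 9), (14, 5)])
v15: WRITE f=4  (f history now [(6, 3), (8, 1), (15, 4)])

Answer: NONE
NONE
NONE
NONE
NONE
NONE
8
19
NONE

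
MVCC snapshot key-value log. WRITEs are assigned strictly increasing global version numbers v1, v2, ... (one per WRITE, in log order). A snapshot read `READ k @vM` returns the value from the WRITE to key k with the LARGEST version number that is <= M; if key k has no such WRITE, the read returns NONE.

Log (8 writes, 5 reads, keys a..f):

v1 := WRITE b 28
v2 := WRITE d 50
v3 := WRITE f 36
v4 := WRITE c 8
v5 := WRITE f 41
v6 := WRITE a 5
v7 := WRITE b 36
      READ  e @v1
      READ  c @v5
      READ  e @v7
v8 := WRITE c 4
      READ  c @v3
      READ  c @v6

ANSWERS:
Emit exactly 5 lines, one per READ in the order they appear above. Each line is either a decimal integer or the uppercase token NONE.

Answer: NONE
8
NONE
NONE
8

Derivation:
v1: WRITE b=28  (b history now [(1, 28)])
v2: WRITE d=50  (d history now [(2, 50)])
v3: WRITE f=36  (f history now [(3, 36)])
v4: WRITE c=8  (c history now [(4, 8)])
v5: WRITE f=41  (f history now [(3, 36), (5, 41)])
v6: WRITE a=5  (a history now [(6, 5)])
v7: WRITE b=36  (b history now [(1, 28), (7, 36)])
READ e @v1: history=[] -> no version <= 1 -> NONE
READ c @v5: history=[(4, 8)] -> pick v4 -> 8
READ e @v7: history=[] -> no version <= 7 -> NONE
v8: WRITE c=4  (c history now [(4, 8), (8, 4)])
READ c @v3: history=[(4, 8), (8, 4)] -> no version <= 3 -> NONE
READ c @v6: history=[(4, 8), (8, 4)] -> pick v4 -> 8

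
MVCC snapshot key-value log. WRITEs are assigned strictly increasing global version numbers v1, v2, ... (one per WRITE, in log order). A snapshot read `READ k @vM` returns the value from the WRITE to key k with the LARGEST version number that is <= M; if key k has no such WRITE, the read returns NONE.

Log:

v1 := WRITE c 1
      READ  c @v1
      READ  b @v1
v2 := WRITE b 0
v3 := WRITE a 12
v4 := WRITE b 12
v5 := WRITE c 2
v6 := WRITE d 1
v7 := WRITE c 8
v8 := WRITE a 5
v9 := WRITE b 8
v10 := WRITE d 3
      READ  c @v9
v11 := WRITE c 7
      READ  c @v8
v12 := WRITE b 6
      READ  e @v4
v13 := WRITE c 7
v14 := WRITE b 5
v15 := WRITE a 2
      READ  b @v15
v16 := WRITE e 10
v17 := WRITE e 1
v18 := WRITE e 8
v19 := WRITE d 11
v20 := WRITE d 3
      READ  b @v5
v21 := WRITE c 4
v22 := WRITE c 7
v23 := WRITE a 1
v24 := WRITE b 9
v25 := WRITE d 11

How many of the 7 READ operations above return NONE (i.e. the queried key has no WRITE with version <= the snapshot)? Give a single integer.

Answer: 2

Derivation:
v1: WRITE c=1  (c history now [(1, 1)])
READ c @v1: history=[(1, 1)] -> pick v1 -> 1
READ b @v1: history=[] -> no version <= 1 -> NONE
v2: WRITE b=0  (b history now [(2, 0)])
v3: WRITE a=12  (a history now [(3, 12)])
v4: WRITE b=12  (b history now [(2, 0), (4, 12)])
v5: WRITE c=2  (c history now [(1, 1), (5, 2)])
v6: WRITE d=1  (d history now [(6, 1)])
v7: WRITE c=8  (c history now [(1, 1), (5, 2), (7, 8)])
v8: WRITE a=5  (a history now [(3, 12), (8, 5)])
v9: WRITE b=8  (b history now [(2, 0), (4, 12), (9, 8)])
v10: WRITE d=3  (d history now [(6, 1), (10, 3)])
READ c @v9: history=[(1, 1), (5, 2), (7, 8)] -> pick v7 -> 8
v11: WRITE c=7  (c history now [(1, 1), (5, 2), (7, 8), (11, 7)])
READ c @v8: history=[(1, 1), (5, 2), (7, 8), (11, 7)] -> pick v7 -> 8
v12: WRITE b=6  (b history now [(2, 0), (4, 12), (9, 8), (12, 6)])
READ e @v4: history=[] -> no version <= 4 -> NONE
v13: WRITE c=7  (c history now [(1, 1), (5, 2), (7, 8), (11, 7), (13, 7)])
v14: WRITE b=5  (b history now [(2, 0), (4, 12), (9, 8), (12, 6), (14, 5)])
v15: WRITE a=2  (a history now [(3, 12), (8, 5), (15, 2)])
READ b @v15: history=[(2, 0), (4, 12), (9, 8), (12, 6), (14, 5)] -> pick v14 -> 5
v16: WRITE e=10  (e history now [(16, 10)])
v17: WRITE e=1  (e history now [(16, 10), (17, 1)])
v18: WRITE e=8  (e history now [(16, 10), (17, 1), (18, 8)])
v19: WRITE d=11  (d history now [(6, 1), (10, 3), (19, 11)])
v20: WRITE d=3  (d history now [(6, 1), (10, 3), (19, 11), (20, 3)])
READ b @v5: history=[(2, 0), (4, 12), (9, 8), (12, 6), (14, 5)] -> pick v4 -> 12
v21: WRITE c=4  (c history now [(1, 1), (5, 2), (7, 8), (11, 7), (13, 7), (21, 4)])
v22: WRITE c=7  (c history now [(1, 1), (5, 2), (7, 8), (11, 7), (13, 7), (21, 4), (22, 7)])
v23: WRITE a=1  (a history now [(3, 12), (8, 5), (15, 2), (23, 1)])
v24: WRITE b=9  (b history now [(2, 0), (4, 12), (9, 8), (12, 6), (14, 5), (24, 9)])
v25: WRITE d=11  (d history now [(6, 1), (10, 3), (19, 11), (20, 3), (25, 11)])
Read results in order: ['1', 'NONE', '8', '8', 'NONE', '5', '12']
NONE count = 2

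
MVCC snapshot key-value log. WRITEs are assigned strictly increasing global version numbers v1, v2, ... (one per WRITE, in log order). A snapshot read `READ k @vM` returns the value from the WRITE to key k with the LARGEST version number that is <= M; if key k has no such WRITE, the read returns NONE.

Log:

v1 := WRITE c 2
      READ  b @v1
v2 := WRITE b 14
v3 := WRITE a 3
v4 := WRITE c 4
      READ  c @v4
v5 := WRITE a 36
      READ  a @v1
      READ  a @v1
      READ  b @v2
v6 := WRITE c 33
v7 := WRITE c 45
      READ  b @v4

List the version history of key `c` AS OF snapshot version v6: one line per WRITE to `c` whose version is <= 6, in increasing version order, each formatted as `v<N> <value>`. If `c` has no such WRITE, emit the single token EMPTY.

Answer: v1 2
v4 4
v6 33

Derivation:
Scan writes for key=c with version <= 6:
  v1 WRITE c 2 -> keep
  v2 WRITE b 14 -> skip
  v3 WRITE a 3 -> skip
  v4 WRITE c 4 -> keep
  v5 WRITE a 36 -> skip
  v6 WRITE c 33 -> keep
  v7 WRITE c 45 -> drop (> snap)
Collected: [(1, 2), (4, 4), (6, 33)]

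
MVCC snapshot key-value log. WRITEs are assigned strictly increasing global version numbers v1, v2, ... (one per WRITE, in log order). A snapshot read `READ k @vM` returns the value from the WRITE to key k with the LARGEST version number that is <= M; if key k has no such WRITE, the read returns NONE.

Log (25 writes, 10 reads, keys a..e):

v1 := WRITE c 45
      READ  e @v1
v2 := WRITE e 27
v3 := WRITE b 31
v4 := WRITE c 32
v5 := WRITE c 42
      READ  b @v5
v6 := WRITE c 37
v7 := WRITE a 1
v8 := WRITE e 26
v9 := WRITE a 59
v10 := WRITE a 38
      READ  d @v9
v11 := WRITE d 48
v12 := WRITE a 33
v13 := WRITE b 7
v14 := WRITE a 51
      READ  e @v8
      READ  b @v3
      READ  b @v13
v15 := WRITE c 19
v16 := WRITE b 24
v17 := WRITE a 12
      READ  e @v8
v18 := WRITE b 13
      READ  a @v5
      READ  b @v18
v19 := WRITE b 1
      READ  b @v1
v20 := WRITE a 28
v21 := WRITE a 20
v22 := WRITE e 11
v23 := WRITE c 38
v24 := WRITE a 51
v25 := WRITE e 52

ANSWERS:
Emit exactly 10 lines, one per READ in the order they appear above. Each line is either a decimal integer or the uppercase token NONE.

v1: WRITE c=45  (c history now [(1, 45)])
READ e @v1: history=[] -> no version <= 1 -> NONE
v2: WRITE e=27  (e history now [(2, 27)])
v3: WRITE b=31  (b history now [(3, 31)])
v4: WRITE c=32  (c history now [(1, 45), (4, 32)])
v5: WRITE c=42  (c history now [(1, 45), (4, 32), (5, 42)])
READ b @v5: history=[(3, 31)] -> pick v3 -> 31
v6: WRITE c=37  (c history now [(1, 45), (4, 32), (5, 42), (6, 37)])
v7: WRITE a=1  (a history now [(7, 1)])
v8: WRITE e=26  (e history now [(2, 27), (8, 26)])
v9: WRITE a=59  (a history now [(7, 1), (9, 59)])
v10: WRITE a=38  (a history now [(7, 1), (9, 59), (10, 38)])
READ d @v9: history=[] -> no version <= 9 -> NONE
v11: WRITE d=48  (d history now [(11, 48)])
v12: WRITE a=33  (a history now [(7, 1), (9, 59), (10, 38), (12, 33)])
v13: WRITE b=7  (b history now [(3, 31), (13, 7)])
v14: WRITE a=51  (a history now [(7, 1), (9, 59), (10, 38), (12, 33), (14, 51)])
READ e @v8: history=[(2, 27), (8, 26)] -> pick v8 -> 26
READ b @v3: history=[(3, 31), (13, 7)] -> pick v3 -> 31
READ b @v13: history=[(3, 31), (13, 7)] -> pick v13 -> 7
v15: WRITE c=19  (c history now [(1, 45), (4, 32), (5, 42), (6, 37), (15, 19)])
v16: WRITE b=24  (b history now [(3, 31), (13, 7), (16, 24)])
v17: WRITE a=12  (a history now [(7, 1), (9, 59), (10, 38), (12, 33), (14, 51), (17, 12)])
READ e @v8: history=[(2, 27), (8, 26)] -> pick v8 -> 26
v18: WRITE b=13  (b history now [(3, 31), (13, 7), (16, 24), (18, 13)])
READ a @v5: history=[(7, 1), (9, 59), (10, 38), (12, 33), (14, 51), (17, 12)] -> no version <= 5 -> NONE
READ b @v18: history=[(3, 31), (13, 7), (16, 24), (18, 13)] -> pick v18 -> 13
v19: WRITE b=1  (b history now [(3, 31), (13, 7), (16, 24), (18, 13), (19, 1)])
READ b @v1: history=[(3, 31), (13, 7), (16, 24), (18, 13), (19, 1)] -> no version <= 1 -> NONE
v20: WRITE a=28  (a history now [(7, 1), (9, 59), (10, 38), (12, 33), (14, 51), (17, 12), (20, 28)])
v21: WRITE a=20  (a history now [(7, 1), (9, 59), (10, 38), (12, 33), (14, 51), (17, 12), (20, 28), (21, 20)])
v22: WRITE e=11  (e history now [(2, 27), (8, 26), (22, 11)])
v23: WRITE c=38  (c history now [(1, 45), (4, 32), (5, 42), (6, 37), (15, 19), (23, 38)])
v24: WRITE a=51  (a history now [(7, 1), (9, 59), (10, 38), (12, 33), (14, 51), (17, 12), (20, 28), (21, 20), (24, 51)])
v25: WRITE e=52  (e history now [(2, 27), (8, 26), (22, 11), (25, 52)])

Answer: NONE
31
NONE
26
31
7
26
NONE
13
NONE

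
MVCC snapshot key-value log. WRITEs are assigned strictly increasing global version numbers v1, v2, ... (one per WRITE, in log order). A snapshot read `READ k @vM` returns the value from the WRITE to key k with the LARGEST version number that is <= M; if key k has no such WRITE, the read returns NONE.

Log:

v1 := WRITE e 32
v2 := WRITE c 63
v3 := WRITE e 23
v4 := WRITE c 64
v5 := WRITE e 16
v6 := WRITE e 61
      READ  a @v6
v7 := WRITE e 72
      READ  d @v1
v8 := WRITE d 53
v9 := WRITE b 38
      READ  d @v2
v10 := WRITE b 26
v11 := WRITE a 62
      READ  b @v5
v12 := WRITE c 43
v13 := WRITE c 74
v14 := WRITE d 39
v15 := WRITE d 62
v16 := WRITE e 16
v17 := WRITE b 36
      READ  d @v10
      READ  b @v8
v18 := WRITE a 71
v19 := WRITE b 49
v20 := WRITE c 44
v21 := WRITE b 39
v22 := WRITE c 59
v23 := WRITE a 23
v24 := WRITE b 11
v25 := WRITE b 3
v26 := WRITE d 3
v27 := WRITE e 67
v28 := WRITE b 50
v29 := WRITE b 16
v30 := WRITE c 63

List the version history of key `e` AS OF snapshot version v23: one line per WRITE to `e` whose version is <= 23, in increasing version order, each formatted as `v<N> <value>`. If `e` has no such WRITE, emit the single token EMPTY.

Scan writes for key=e with version <= 23:
  v1 WRITE e 32 -> keep
  v2 WRITE c 63 -> skip
  v3 WRITE e 23 -> keep
  v4 WRITE c 64 -> skip
  v5 WRITE e 16 -> keep
  v6 WRITE e 61 -> keep
  v7 WRITE e 72 -> keep
  v8 WRITE d 53 -> skip
  v9 WRITE b 38 -> skip
  v10 WRITE b 26 -> skip
  v11 WRITE a 62 -> skip
  v12 WRITE c 43 -> skip
  v13 WRITE c 74 -> skip
  v14 WRITE d 39 -> skip
  v15 WRITE d 62 -> skip
  v16 WRITE e 16 -> keep
  v17 WRITE b 36 -> skip
  v18 WRITE a 71 -> skip
  v19 WRITE b 49 -> skip
  v20 WRITE c 44 -> skip
  v21 WRITE b 39 -> skip
  v22 WRITE c 59 -> skip
  v23 WRITE a 23 -> skip
  v24 WRITE b 11 -> skip
  v25 WRITE b 3 -> skip
  v26 WRITE d 3 -> skip
  v27 WRITE e 67 -> drop (> snap)
  v28 WRITE b 50 -> skip
  v29 WRITE b 16 -> skip
  v30 WRITE c 63 -> skip
Collected: [(1, 32), (3, 23), (5, 16), (6, 61), (7, 72), (16, 16)]

Answer: v1 32
v3 23
v5 16
v6 61
v7 72
v16 16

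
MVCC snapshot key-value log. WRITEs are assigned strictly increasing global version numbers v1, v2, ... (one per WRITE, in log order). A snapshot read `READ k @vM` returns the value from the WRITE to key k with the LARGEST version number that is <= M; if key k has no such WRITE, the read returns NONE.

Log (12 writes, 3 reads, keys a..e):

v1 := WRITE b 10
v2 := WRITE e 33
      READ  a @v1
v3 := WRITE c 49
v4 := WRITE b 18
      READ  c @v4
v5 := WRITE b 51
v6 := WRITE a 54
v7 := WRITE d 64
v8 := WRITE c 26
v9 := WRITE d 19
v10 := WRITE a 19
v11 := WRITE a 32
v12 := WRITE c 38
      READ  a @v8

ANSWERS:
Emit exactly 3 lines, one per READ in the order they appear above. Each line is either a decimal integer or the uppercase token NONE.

v1: WRITE b=10  (b history now [(1, 10)])
v2: WRITE e=33  (e history now [(2, 33)])
READ a @v1: history=[] -> no version <= 1 -> NONE
v3: WRITE c=49  (c history now [(3, 49)])
v4: WRITE b=18  (b history now [(1, 10), (4, 18)])
READ c @v4: history=[(3, 49)] -> pick v3 -> 49
v5: WRITE b=51  (b history now [(1, 10), (4, 18), (5, 51)])
v6: WRITE a=54  (a history now [(6, 54)])
v7: WRITE d=64  (d history now [(7, 64)])
v8: WRITE c=26  (c history now [(3, 49), (8, 26)])
v9: WRITE d=19  (d history now [(7, 64), (9, 19)])
v10: WRITE a=19  (a history now [(6, 54), (10, 19)])
v11: WRITE a=32  (a history now [(6, 54), (10, 19), (11, 32)])
v12: WRITE c=38  (c history now [(3, 49), (8, 26), (12, 38)])
READ a @v8: history=[(6, 54), (10, 19), (11, 32)] -> pick v6 -> 54

Answer: NONE
49
54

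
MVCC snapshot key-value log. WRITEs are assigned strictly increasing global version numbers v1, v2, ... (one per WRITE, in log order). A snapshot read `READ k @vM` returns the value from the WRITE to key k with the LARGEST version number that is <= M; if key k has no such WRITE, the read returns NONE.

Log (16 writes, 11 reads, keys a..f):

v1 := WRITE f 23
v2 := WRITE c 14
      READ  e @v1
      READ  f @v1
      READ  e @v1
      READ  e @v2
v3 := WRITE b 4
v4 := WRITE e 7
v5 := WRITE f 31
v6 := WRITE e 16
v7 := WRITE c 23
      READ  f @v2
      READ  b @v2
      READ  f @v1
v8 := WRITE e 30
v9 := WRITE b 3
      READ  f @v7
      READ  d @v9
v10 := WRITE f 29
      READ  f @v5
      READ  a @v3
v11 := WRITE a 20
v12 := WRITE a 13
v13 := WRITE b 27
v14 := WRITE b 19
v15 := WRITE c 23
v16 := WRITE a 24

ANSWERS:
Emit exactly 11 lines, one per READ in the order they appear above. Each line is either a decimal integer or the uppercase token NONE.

v1: WRITE f=23  (f history now [(1, 23)])
v2: WRITE c=14  (c history now [(2, 14)])
READ e @v1: history=[] -> no version <= 1 -> NONE
READ f @v1: history=[(1, 23)] -> pick v1 -> 23
READ e @v1: history=[] -> no version <= 1 -> NONE
READ e @v2: history=[] -> no version <= 2 -> NONE
v3: WRITE b=4  (b history now [(3, 4)])
v4: WRITE e=7  (e history now [(4, 7)])
v5: WRITE f=31  (f history now [(1, 23), (5, 31)])
v6: WRITE e=16  (e history now [(4, 7), (6, 16)])
v7: WRITE c=23  (c history now [(2, 14), (7, 23)])
READ f @v2: history=[(1, 23), (5, 31)] -> pick v1 -> 23
READ b @v2: history=[(3, 4)] -> no version <= 2 -> NONE
READ f @v1: history=[(1, 23), (5, 31)] -> pick v1 -> 23
v8: WRITE e=30  (e history now [(4, 7), (6, 16), (8, 30)])
v9: WRITE b=3  (b history now [(3, 4), (9, 3)])
READ f @v7: history=[(1, 23), (5, 31)] -> pick v5 -> 31
READ d @v9: history=[] -> no version <= 9 -> NONE
v10: WRITE f=29  (f history now [(1, 23), (5, 31), (10, 29)])
READ f @v5: history=[(1, 23), (5, 31), (10, 29)] -> pick v5 -> 31
READ a @v3: history=[] -> no version <= 3 -> NONE
v11: WRITE a=20  (a history now [(11, 20)])
v12: WRITE a=13  (a history now [(11, 20), (12, 13)])
v13: WRITE b=27  (b history now [(3, 4), (9, 3), (13, 27)])
v14: WRITE b=19  (b history now [(3, 4), (9, 3), (13, 27), (14, 19)])
v15: WRITE c=23  (c history now [(2, 14), (7, 23), (15, 23)])
v16: WRITE a=24  (a history now [(11, 20), (12, 13), (16, 24)])

Answer: NONE
23
NONE
NONE
23
NONE
23
31
NONE
31
NONE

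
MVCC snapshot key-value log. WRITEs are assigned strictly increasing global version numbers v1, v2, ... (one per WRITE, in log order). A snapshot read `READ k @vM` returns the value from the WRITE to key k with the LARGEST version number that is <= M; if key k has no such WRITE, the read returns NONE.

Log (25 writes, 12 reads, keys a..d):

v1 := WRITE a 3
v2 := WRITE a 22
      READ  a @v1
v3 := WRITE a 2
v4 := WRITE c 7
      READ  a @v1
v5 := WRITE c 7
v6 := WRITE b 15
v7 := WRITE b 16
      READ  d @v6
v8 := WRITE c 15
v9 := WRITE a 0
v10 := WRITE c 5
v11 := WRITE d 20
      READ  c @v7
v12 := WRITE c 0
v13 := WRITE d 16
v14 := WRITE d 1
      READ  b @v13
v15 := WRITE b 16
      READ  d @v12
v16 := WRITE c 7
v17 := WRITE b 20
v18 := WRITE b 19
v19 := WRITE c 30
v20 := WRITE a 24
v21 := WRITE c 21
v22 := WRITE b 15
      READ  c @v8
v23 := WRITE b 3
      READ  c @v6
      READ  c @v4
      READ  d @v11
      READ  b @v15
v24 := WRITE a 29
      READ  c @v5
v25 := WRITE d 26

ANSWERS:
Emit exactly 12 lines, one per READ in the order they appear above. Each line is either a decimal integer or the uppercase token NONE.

v1: WRITE a=3  (a history now [(1, 3)])
v2: WRITE a=22  (a history now [(1, 3), (2, 22)])
READ a @v1: history=[(1, 3), (2, 22)] -> pick v1 -> 3
v3: WRITE a=2  (a history now [(1, 3), (2, 22), (3, 2)])
v4: WRITE c=7  (c history now [(4, 7)])
READ a @v1: history=[(1, 3), (2, 22), (3, 2)] -> pick v1 -> 3
v5: WRITE c=7  (c history now [(4, 7), (5, 7)])
v6: WRITE b=15  (b history now [(6, 15)])
v7: WRITE b=16  (b history now [(6, 15), (7, 16)])
READ d @v6: history=[] -> no version <= 6 -> NONE
v8: WRITE c=15  (c history now [(4, 7), (5, 7), (8, 15)])
v9: WRITE a=0  (a history now [(1, 3), (2, 22), (3, 2), (9, 0)])
v10: WRITE c=5  (c history now [(4, 7), (5, 7), (8, 15), (10, 5)])
v11: WRITE d=20  (d history now [(11, 20)])
READ c @v7: history=[(4, 7), (5, 7), (8, 15), (10, 5)] -> pick v5 -> 7
v12: WRITE c=0  (c history now [(4, 7), (5, 7), (8, 15), (10, 5), (12, 0)])
v13: WRITE d=16  (d history now [(11, 20), (13, 16)])
v14: WRITE d=1  (d history now [(11, 20), (13, 16), (14, 1)])
READ b @v13: history=[(6, 15), (7, 16)] -> pick v7 -> 16
v15: WRITE b=16  (b history now [(6, 15), (7, 16), (15, 16)])
READ d @v12: history=[(11, 20), (13, 16), (14, 1)] -> pick v11 -> 20
v16: WRITE c=7  (c history now [(4, 7), (5, 7), (8, 15), (10, 5), (12, 0), (16, 7)])
v17: WRITE b=20  (b history now [(6, 15), (7, 16), (15, 16), (17, 20)])
v18: WRITE b=19  (b history now [(6, 15), (7, 16), (15, 16), (17, 20), (18, 19)])
v19: WRITE c=30  (c history now [(4, 7), (5, 7), (8, 15), (10, 5), (12, 0), (16, 7), (19, 30)])
v20: WRITE a=24  (a history now [(1, 3), (2, 22), (3, 2), (9, 0), (20, 24)])
v21: WRITE c=21  (c history now [(4, 7), (5, 7), (8, 15), (10, 5), (12, 0), (16, 7), (19, 30), (21, 21)])
v22: WRITE b=15  (b history now [(6, 15), (7, 16), (15, 16), (17, 20), (18, 19), (22, 15)])
READ c @v8: history=[(4, 7), (5, 7), (8, 15), (10, 5), (12, 0), (16, 7), (19, 30), (21, 21)] -> pick v8 -> 15
v23: WRITE b=3  (b history now [(6, 15), (7, 16), (15, 16), (17, 20), (18, 19), (22, 15), (23, 3)])
READ c @v6: history=[(4, 7), (5, 7), (8, 15), (10, 5), (12, 0), (16, 7), (19, 30), (21, 21)] -> pick v5 -> 7
READ c @v4: history=[(4, 7), (5, 7), (8, 15), (10, 5), (12, 0), (16, 7), (19, 30), (21, 21)] -> pick v4 -> 7
READ d @v11: history=[(11, 20), (13, 16), (14, 1)] -> pick v11 -> 20
READ b @v15: history=[(6, 15), (7, 16), (15, 16), (17, 20), (18, 19), (22, 15), (23, 3)] -> pick v15 -> 16
v24: WRITE a=29  (a history now [(1, 3), (2, 22), (3, 2), (9, 0), (20, 24), (24, 29)])
READ c @v5: history=[(4, 7), (5, 7), (8, 15), (10, 5), (12, 0), (16, 7), (19, 30), (21, 21)] -> pick v5 -> 7
v25: WRITE d=26  (d history now [(11, 20), (13, 16), (14, 1), (25, 26)])

Answer: 3
3
NONE
7
16
20
15
7
7
20
16
7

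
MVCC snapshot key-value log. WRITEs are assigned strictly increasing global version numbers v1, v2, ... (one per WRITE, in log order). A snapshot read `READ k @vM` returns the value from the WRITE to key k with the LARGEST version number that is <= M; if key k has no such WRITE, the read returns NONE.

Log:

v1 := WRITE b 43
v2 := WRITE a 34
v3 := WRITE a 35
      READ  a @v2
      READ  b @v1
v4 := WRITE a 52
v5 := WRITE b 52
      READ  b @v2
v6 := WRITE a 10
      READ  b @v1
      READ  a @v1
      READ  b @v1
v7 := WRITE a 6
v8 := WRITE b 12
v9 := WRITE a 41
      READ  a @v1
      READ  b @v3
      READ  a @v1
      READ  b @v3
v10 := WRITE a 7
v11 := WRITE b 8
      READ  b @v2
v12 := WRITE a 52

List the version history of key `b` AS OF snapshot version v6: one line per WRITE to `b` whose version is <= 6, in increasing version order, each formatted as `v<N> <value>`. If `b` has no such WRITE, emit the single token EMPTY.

Answer: v1 43
v5 52

Derivation:
Scan writes for key=b with version <= 6:
  v1 WRITE b 43 -> keep
  v2 WRITE a 34 -> skip
  v3 WRITE a 35 -> skip
  v4 WRITE a 52 -> skip
  v5 WRITE b 52 -> keep
  v6 WRITE a 10 -> skip
  v7 WRITE a 6 -> skip
  v8 WRITE b 12 -> drop (> snap)
  v9 WRITE a 41 -> skip
  v10 WRITE a 7 -> skip
  v11 WRITE b 8 -> drop (> snap)
  v12 WRITE a 52 -> skip
Collected: [(1, 43), (5, 52)]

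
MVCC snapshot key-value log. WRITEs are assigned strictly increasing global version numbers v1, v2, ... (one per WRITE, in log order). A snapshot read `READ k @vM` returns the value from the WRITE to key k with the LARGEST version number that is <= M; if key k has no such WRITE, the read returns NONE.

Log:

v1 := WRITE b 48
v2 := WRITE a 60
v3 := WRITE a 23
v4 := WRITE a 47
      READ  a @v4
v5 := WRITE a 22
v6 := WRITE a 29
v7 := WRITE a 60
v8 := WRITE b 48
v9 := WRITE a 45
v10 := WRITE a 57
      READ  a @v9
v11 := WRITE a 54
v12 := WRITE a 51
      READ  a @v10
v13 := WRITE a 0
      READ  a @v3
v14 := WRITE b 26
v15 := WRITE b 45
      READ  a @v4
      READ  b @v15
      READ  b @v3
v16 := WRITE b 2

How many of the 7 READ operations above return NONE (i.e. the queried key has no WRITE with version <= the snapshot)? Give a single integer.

v1: WRITE b=48  (b history now [(1, 48)])
v2: WRITE a=60  (a history now [(2, 60)])
v3: WRITE a=23  (a history now [(2, 60), (3, 23)])
v4: WRITE a=47  (a history now [(2, 60), (3, 23), (4, 47)])
READ a @v4: history=[(2, 60), (3, 23), (4, 47)] -> pick v4 -> 47
v5: WRITE a=22  (a history now [(2, 60), (3, 23), (4, 47), (5, 22)])
v6: WRITE a=29  (a history now [(2, 60), (3, 23), (4, 47), (5, 22), (6, 29)])
v7: WRITE a=60  (a history now [(2, 60), (3, 23), (4, 47), (5, 22), (6, 29), (7, 60)])
v8: WRITE b=48  (b history now [(1, 48), (8, 48)])
v9: WRITE a=45  (a history now [(2, 60), (3, 23), (4, 47), (5, 22), (6, 29), (7, 60), (9, 45)])
v10: WRITE a=57  (a history now [(2, 60), (3, 23), (4, 47), (5, 22), (6, 29), (7, 60), (9, 45), (10, 57)])
READ a @v9: history=[(2, 60), (3, 23), (4, 47), (5, 22), (6, 29), (7, 60), (9, 45), (10, 57)] -> pick v9 -> 45
v11: WRITE a=54  (a history now [(2, 60), (3, 23), (4, 47), (5, 22), (6, 29), (7, 60), (9, 45), (10, 57), (11, 54)])
v12: WRITE a=51  (a history now [(2, 60), (3, 23), (4, 47), (5, 22), (6, 29), (7, 60), (9, 45), (10, 57), (11, 54), (12, 51)])
READ a @v10: history=[(2, 60), (3, 23), (4, 47), (5, 22), (6, 29), (7, 60), (9, 45), (10, 57), (11, 54), (12, 51)] -> pick v10 -> 57
v13: WRITE a=0  (a history now [(2, 60), (3, 23), (4, 47), (5, 22), (6, 29), (7, 60), (9, 45), (10, 57), (11, 54), (12, 51), (13, 0)])
READ a @v3: history=[(2, 60), (3, 23), (4, 47), (5, 22), (6, 29), (7, 60), (9, 45), (10, 57), (11, 54), (12, 51), (13, 0)] -> pick v3 -> 23
v14: WRITE b=26  (b history now [(1, 48), (8, 48), (14, 26)])
v15: WRITE b=45  (b history now [(1, 48), (8, 48), (14, 26), (15, 45)])
READ a @v4: history=[(2, 60), (3, 23), (4, 47), (5, 22), (6, 29), (7, 60), (9, 45), (10, 57), (11, 54), (12, 51), (13, 0)] -> pick v4 -> 47
READ b @v15: history=[(1, 48), (8, 48), (14, 26), (15, 45)] -> pick v15 -> 45
READ b @v3: history=[(1, 48), (8, 48), (14, 26), (15, 45)] -> pick v1 -> 48
v16: WRITE b=2  (b history now [(1, 48), (8, 48), (14, 26), (15, 45), (16, 2)])
Read results in order: ['47', '45', '57', '23', '47', '45', '48']
NONE count = 0

Answer: 0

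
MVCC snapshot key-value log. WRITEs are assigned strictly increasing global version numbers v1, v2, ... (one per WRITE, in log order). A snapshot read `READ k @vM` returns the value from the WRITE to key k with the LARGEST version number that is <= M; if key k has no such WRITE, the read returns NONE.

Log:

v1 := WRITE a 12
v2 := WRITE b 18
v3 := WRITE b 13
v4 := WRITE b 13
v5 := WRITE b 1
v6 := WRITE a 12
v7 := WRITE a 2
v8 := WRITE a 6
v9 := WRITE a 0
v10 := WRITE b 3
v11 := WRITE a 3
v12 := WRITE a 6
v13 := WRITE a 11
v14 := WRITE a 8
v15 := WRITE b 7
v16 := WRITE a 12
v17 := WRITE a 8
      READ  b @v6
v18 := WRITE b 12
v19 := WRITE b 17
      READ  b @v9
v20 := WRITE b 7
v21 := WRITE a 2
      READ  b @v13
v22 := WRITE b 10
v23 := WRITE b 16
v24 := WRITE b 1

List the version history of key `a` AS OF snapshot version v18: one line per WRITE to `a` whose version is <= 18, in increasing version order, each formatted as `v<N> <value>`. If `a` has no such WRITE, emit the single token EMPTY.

Scan writes for key=a with version <= 18:
  v1 WRITE a 12 -> keep
  v2 WRITE b 18 -> skip
  v3 WRITE b 13 -> skip
  v4 WRITE b 13 -> skip
  v5 WRITE b 1 -> skip
  v6 WRITE a 12 -> keep
  v7 WRITE a 2 -> keep
  v8 WRITE a 6 -> keep
  v9 WRITE a 0 -> keep
  v10 WRITE b 3 -> skip
  v11 WRITE a 3 -> keep
  v12 WRITE a 6 -> keep
  v13 WRITE a 11 -> keep
  v14 WRITE a 8 -> keep
  v15 WRITE b 7 -> skip
  v16 WRITE a 12 -> keep
  v17 WRITE a 8 -> keep
  v18 WRITE b 12 -> skip
  v19 WRITE b 17 -> skip
  v20 WRITE b 7 -> skip
  v21 WRITE a 2 -> drop (> snap)
  v22 WRITE b 10 -> skip
  v23 WRITE b 16 -> skip
  v24 WRITE b 1 -> skip
Collected: [(1, 12), (6, 12), (7, 2), (8, 6), (9, 0), (11, 3), (12, 6), (13, 11), (14, 8), (16, 12), (17, 8)]

Answer: v1 12
v6 12
v7 2
v8 6
v9 0
v11 3
v12 6
v13 11
v14 8
v16 12
v17 8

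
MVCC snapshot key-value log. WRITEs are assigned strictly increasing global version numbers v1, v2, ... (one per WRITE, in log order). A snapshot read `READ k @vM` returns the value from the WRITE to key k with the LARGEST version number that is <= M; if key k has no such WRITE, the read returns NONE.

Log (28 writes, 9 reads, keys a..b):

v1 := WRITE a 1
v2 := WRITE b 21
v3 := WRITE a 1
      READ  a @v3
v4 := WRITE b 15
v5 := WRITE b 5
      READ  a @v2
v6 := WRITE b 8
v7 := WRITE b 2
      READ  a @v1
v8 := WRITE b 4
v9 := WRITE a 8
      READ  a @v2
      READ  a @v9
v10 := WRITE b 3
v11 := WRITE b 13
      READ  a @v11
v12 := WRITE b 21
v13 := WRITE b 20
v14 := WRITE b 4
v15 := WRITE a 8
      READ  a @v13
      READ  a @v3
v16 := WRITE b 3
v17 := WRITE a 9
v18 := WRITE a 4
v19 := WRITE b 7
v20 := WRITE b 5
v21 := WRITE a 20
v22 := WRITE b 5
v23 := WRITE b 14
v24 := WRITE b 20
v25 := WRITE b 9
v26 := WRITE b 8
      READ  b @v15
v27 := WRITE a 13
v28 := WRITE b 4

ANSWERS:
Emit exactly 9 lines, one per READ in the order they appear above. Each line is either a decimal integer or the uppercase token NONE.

Answer: 1
1
1
1
8
8
8
1
4

Derivation:
v1: WRITE a=1  (a history now [(1, 1)])
v2: WRITE b=21  (b history now [(2, 21)])
v3: WRITE a=1  (a history now [(1, 1), (3, 1)])
READ a @v3: history=[(1, 1), (3, 1)] -> pick v3 -> 1
v4: WRITE b=15  (b history now [(2, 21), (4, 15)])
v5: WRITE b=5  (b history now [(2, 21), (4, 15), (5, 5)])
READ a @v2: history=[(1, 1), (3, 1)] -> pick v1 -> 1
v6: WRITE b=8  (b history now [(2, 21), (4, 15), (5, 5), (6, 8)])
v7: WRITE b=2  (b history now [(2, 21), (4, 15), (5, 5), (6, 8), (7, 2)])
READ a @v1: history=[(1, 1), (3, 1)] -> pick v1 -> 1
v8: WRITE b=4  (b history now [(2, 21), (4, 15), (5, 5), (6, 8), (7, 2), (8, 4)])
v9: WRITE a=8  (a history now [(1, 1), (3, 1), (9, 8)])
READ a @v2: history=[(1, 1), (3, 1), (9, 8)] -> pick v1 -> 1
READ a @v9: history=[(1, 1), (3, 1), (9, 8)] -> pick v9 -> 8
v10: WRITE b=3  (b history now [(2, 21), (4, 15), (5, 5), (6, 8), (7, 2), (8, 4), (10, 3)])
v11: WRITE b=13  (b history now [(2, 21), (4, 15), (5, 5), (6, 8), (7, 2), (8, 4), (10, 3), (11, 13)])
READ a @v11: history=[(1, 1), (3, 1), (9, 8)] -> pick v9 -> 8
v12: WRITE b=21  (b history now [(2, 21), (4, 15), (5, 5), (6, 8), (7, 2), (8, 4), (10, 3), (11, 13), (12, 21)])
v13: WRITE b=20  (b history now [(2, 21), (4, 15), (5, 5), (6, 8), (7, 2), (8, 4), (10, 3), (11, 13), (12, 21), (13, 20)])
v14: WRITE b=4  (b history now [(2, 21), (4, 15), (5, 5), (6, 8), (7, 2), (8, 4), (10, 3), (11, 13), (12, 21), (13, 20), (14, 4)])
v15: WRITE a=8  (a history now [(1, 1), (3, 1), (9, 8), (15, 8)])
READ a @v13: history=[(1, 1), (3, 1), (9, 8), (15, 8)] -> pick v9 -> 8
READ a @v3: history=[(1, 1), (3, 1), (9, 8), (15, 8)] -> pick v3 -> 1
v16: WRITE b=3  (b history now [(2, 21), (4, 15), (5, 5), (6, 8), (7, 2), (8, 4), (10, 3), (11, 13), (12, 21), (13, 20), (14, 4), (16, 3)])
v17: WRITE a=9  (a history now [(1, 1), (3, 1), (9, 8), (15, 8), (17, 9)])
v18: WRITE a=4  (a history now [(1, 1), (3, 1), (9, 8), (15, 8), (17, 9), (18, 4)])
v19: WRITE b=7  (b history now [(2, 21), (4, 15), (5, 5), (6, 8), (7, 2), (8, 4), (10, 3), (11, 13), (12, 21), (13, 20), (14, 4), (16, 3), (19, 7)])
v20: WRITE b=5  (b history now [(2, 21), (4, 15), (5, 5), (6, 8), (7, 2), (8, 4), (10, 3), (11, 13), (12, 21), (13, 20), (14, 4), (16, 3), (19, 7), (20, 5)])
v21: WRITE a=20  (a history now [(1, 1), (3, 1), (9, 8), (15, 8), (17, 9), (18, 4), (21, 20)])
v22: WRITE b=5  (b history now [(2, 21), (4, 15), (5, 5), (6, 8), (7, 2), (8, 4), (10, 3), (11, 13), (12, 21), (13, 20), (14, 4), (16, 3), (19, 7), (20, 5), (22, 5)])
v23: WRITE b=14  (b history now [(2, 21), (4, 15), (5, 5), (6, 8), (7, 2), (8, 4), (10, 3), (11, 13), (12, 21), (13, 20), (14, 4), (16, 3), (19, 7), (20, 5), (22, 5), (23, 14)])
v24: WRITE b=20  (b history now [(2, 21), (4, 15), (5, 5), (6, 8), (7, 2), (8, 4), (10, 3), (11, 13), (12, 21), (13, 20), (14, 4), (16, 3), (19, 7), (20, 5), (22, 5), (23, 14), (24, 20)])
v25: WRITE b=9  (b history now [(2, 21), (4, 15), (5, 5), (6, 8), (7, 2), (8, 4), (10, 3), (11, 13), (12, 21), (13, 20), (14, 4), (16, 3), (19, 7), (20, 5), (22, 5), (23, 14), (24, 20), (25, 9)])
v26: WRITE b=8  (b history now [(2, 21), (4, 15), (5, 5), (6, 8), (7, 2), (8, 4), (10, 3), (11, 13), (12, 21), (13, 20), (14, 4), (16, 3), (19, 7), (20, 5), (22, 5), (23, 14), (24, 20), (25, 9), (26, 8)])
READ b @v15: history=[(2, 21), (4, 15), (5, 5), (6, 8), (7, 2), (8, 4), (10, 3), (11, 13), (12, 21), (13, 20), (14, 4), (16, 3), (19, 7), (20, 5), (22, 5), (23, 14), (24, 20), (25, 9), (26, 8)] -> pick v14 -> 4
v27: WRITE a=13  (a history now [(1, 1), (3, 1), (9, 8), (15, 8), (17, 9), (18, 4), (21, 20), (27, 13)])
v28: WRITE b=4  (b history now [(2, 21), (4, 15), (5, 5), (6, 8), (7, 2), (8, 4), (10, 3), (11, 13), (12, 21), (13, 20), (14, 4), (16, 3), (19, 7), (20, 5), (22, 5), (23, 14), (24, 20), (25, 9), (26, 8), (28, 4)])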